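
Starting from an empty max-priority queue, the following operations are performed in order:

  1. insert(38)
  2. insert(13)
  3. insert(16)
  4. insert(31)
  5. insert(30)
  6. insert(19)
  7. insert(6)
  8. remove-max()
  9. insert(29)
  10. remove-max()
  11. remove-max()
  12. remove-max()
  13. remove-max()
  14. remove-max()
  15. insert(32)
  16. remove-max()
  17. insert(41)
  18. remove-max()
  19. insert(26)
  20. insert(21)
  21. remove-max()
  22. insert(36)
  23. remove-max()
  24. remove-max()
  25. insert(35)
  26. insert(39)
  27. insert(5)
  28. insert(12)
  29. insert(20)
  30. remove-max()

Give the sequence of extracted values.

38, 31, 30, 29, 19, 16, 32, 41, 26, 36, 21, 39

insert 38 → {38}
insert 13 → {38, 13}
insert 16 → {38, 16, 13}
insert 31 → {38, 31, 16, 13}
insert 30 → {38, 31, 30, 16, 13}
insert 19 → {38, 31, 30, 19, 16, 13}
insert 6 → {38, 31, 30, 19, 16, 13, 6}
remove-max → 38; now {31, 30, 19, 16, 13, 6}
insert 29 → {31, 30, 29, 19, 16, 13, 6}
remove-max → 31; now {30, 29, 19, 16, 13, 6}
remove-max → 30; now {29, 19, 16, 13, 6}
remove-max → 29; now {19, 16, 13, 6}
remove-max → 19; now {16, 13, 6}
remove-max → 16; now {13, 6}
insert 32 → {32, 13, 6}
remove-max → 32; now {13, 6}
insert 41 → {41, 13, 6}
remove-max → 41; now {13, 6}
insert 26 → {26, 13, 6}
insert 21 → {26, 21, 13, 6}
remove-max → 26; now {21, 13, 6}
insert 36 → {36, 21, 13, 6}
remove-max → 36; now {21, 13, 6}
remove-max → 21; now {13, 6}
insert 35 → {35, 13, 6}
insert 39 → {39, 35, 13, 6}
insert 5 → {39, 35, 13, 6, 5}
insert 12 → {39, 35, 13, 12, 6, 5}
insert 20 → {39, 35, 20, 13, 12, 6, 5}
remove-max → 39; now {35, 20, 13, 12, 6, 5}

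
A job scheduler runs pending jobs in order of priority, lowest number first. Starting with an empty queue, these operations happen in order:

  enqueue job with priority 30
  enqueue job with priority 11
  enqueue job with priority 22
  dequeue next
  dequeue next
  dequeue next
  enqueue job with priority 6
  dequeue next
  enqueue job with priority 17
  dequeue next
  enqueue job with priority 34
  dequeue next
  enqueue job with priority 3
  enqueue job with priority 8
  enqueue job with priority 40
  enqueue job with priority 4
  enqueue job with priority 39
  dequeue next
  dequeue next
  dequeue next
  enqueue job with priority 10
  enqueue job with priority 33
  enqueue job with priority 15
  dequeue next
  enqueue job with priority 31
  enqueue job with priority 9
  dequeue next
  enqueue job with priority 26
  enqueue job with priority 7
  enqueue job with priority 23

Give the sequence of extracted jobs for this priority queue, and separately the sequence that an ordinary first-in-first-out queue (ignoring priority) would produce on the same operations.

insert 30 → {30}
insert 11 → {11, 30}
insert 22 → {11, 22, 30}
dequeue next → 11; now {22, 30}
dequeue next → 22; now {30}
dequeue next → 30; now {}
insert 6 → {6}
dequeue next → 6; now {}
insert 17 → {17}
dequeue next → 17; now {}
insert 34 → {34}
dequeue next → 34; now {}
insert 3 → {3}
insert 8 → {3, 8}
insert 40 → {3, 8, 40}
insert 4 → {3, 4, 8, 40}
insert 39 → {3, 4, 8, 39, 40}
dequeue next → 3; now {4, 8, 39, 40}
dequeue next → 4; now {8, 39, 40}
dequeue next → 8; now {39, 40}
insert 10 → {10, 39, 40}
insert 33 → {10, 33, 39, 40}
insert 15 → {10, 15, 33, 39, 40}
dequeue next → 10; now {15, 33, 39, 40}
insert 31 → {15, 31, 33, 39, 40}
insert 9 → {9, 15, 31, 33, 39, 40}
dequeue next → 9; now {15, 31, 33, 39, 40}
insert 26 → {15, 26, 31, 33, 39, 40}
insert 7 → {7, 15, 26, 31, 33, 39, 40}
insert 23 → {7, 15, 23, 26, 31, 33, 39, 40}

priority queue: 11 → 22 → 30 → 6 → 17 → 34 → 3 → 4 → 8 → 10 → 9; FIFO queue: [30, 11, 22, 6, 17, 34, 3, 8, 40, 4, 39]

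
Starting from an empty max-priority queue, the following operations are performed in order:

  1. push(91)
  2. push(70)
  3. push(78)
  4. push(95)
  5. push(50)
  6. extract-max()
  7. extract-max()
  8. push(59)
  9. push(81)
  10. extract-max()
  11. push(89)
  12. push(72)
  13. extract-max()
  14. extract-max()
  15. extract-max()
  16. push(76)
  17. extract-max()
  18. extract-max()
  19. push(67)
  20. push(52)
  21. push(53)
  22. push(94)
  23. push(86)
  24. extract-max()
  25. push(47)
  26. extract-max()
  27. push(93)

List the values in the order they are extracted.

insert 91 → {91}
insert 70 → {91, 70}
insert 78 → {91, 78, 70}
insert 95 → {95, 91, 78, 70}
insert 50 → {95, 91, 78, 70, 50}
extract-max → 95; now {91, 78, 70, 50}
extract-max → 91; now {78, 70, 50}
insert 59 → {78, 70, 59, 50}
insert 81 → {81, 78, 70, 59, 50}
extract-max → 81; now {78, 70, 59, 50}
insert 89 → {89, 78, 70, 59, 50}
insert 72 → {89, 78, 72, 70, 59, 50}
extract-max → 89; now {78, 72, 70, 59, 50}
extract-max → 78; now {72, 70, 59, 50}
extract-max → 72; now {70, 59, 50}
insert 76 → {76, 70, 59, 50}
extract-max → 76; now {70, 59, 50}
extract-max → 70; now {59, 50}
insert 67 → {67, 59, 50}
insert 52 → {67, 59, 52, 50}
insert 53 → {67, 59, 53, 52, 50}
insert 94 → {94, 67, 59, 53, 52, 50}
insert 86 → {94, 86, 67, 59, 53, 52, 50}
extract-max → 94; now {86, 67, 59, 53, 52, 50}
insert 47 → {86, 67, 59, 53, 52, 50, 47}
extract-max → 86; now {67, 59, 53, 52, 50, 47}
insert 93 → {93, 67, 59, 53, 52, 50, 47}

[95, 91, 81, 89, 78, 72, 76, 70, 94, 86]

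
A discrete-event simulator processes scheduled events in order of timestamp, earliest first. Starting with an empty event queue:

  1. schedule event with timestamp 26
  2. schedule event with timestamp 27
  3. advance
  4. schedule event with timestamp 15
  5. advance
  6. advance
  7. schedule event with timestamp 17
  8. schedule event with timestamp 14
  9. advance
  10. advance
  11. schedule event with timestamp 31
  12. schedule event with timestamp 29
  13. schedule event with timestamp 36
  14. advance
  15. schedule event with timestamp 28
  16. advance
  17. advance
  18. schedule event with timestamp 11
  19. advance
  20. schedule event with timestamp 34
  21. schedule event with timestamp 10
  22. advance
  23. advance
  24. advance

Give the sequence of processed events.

26 → 15 → 27 → 14 → 17 → 29 → 28 → 31 → 11 → 10 → 34 → 36

insert 26 → {26}
insert 27 → {26, 27}
advance → 26; now {27}
insert 15 → {15, 27}
advance → 15; now {27}
advance → 27; now {}
insert 17 → {17}
insert 14 → {14, 17}
advance → 14; now {17}
advance → 17; now {}
insert 31 → {31}
insert 29 → {29, 31}
insert 36 → {29, 31, 36}
advance → 29; now {31, 36}
insert 28 → {28, 31, 36}
advance → 28; now {31, 36}
advance → 31; now {36}
insert 11 → {11, 36}
advance → 11; now {36}
insert 34 → {34, 36}
insert 10 → {10, 34, 36}
advance → 10; now {34, 36}
advance → 34; now {36}
advance → 36; now {}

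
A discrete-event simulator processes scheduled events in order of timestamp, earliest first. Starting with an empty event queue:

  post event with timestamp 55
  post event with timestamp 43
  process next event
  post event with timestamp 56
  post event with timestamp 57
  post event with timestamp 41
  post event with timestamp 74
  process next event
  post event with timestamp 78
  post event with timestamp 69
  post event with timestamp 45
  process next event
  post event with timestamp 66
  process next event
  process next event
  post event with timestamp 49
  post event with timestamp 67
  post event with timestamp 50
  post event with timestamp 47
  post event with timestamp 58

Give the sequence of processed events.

43, 41, 45, 55, 56

insert 55 → {55}
insert 43 → {43, 55}
process next event → 43; now {55}
insert 56 → {55, 56}
insert 57 → {55, 56, 57}
insert 41 → {41, 55, 56, 57}
insert 74 → {41, 55, 56, 57, 74}
process next event → 41; now {55, 56, 57, 74}
insert 78 → {55, 56, 57, 74, 78}
insert 69 → {55, 56, 57, 69, 74, 78}
insert 45 → {45, 55, 56, 57, 69, 74, 78}
process next event → 45; now {55, 56, 57, 69, 74, 78}
insert 66 → {55, 56, 57, 66, 69, 74, 78}
process next event → 55; now {56, 57, 66, 69, 74, 78}
process next event → 56; now {57, 66, 69, 74, 78}
insert 49 → {49, 57, 66, 69, 74, 78}
insert 67 → {49, 57, 66, 67, 69, 74, 78}
insert 50 → {49, 50, 57, 66, 67, 69, 74, 78}
insert 47 → {47, 49, 50, 57, 66, 67, 69, 74, 78}
insert 58 → {47, 49, 50, 57, 58, 66, 67, 69, 74, 78}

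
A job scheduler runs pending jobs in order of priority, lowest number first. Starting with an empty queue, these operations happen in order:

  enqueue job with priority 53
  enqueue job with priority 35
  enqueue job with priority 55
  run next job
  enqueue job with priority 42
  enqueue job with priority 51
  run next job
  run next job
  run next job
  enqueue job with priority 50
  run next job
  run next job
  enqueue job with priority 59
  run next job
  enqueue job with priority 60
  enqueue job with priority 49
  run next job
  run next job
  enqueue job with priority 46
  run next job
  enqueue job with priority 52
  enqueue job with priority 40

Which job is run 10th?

46

insert 53 → {53}
insert 35 → {35, 53}
insert 55 → {35, 53, 55}
run next job → 35; now {53, 55}
insert 42 → {42, 53, 55}
insert 51 → {42, 51, 53, 55}
run next job → 42; now {51, 53, 55}
run next job → 51; now {53, 55}
run next job → 53; now {55}
insert 50 → {50, 55}
run next job → 50; now {55}
run next job → 55; now {}
insert 59 → {59}
run next job → 59; now {}
insert 60 → {60}
insert 49 → {49, 60}
run next job → 49; now {60}
run next job → 60; now {}
insert 46 → {46}
run next job → 46; now {}
insert 52 → {52}
insert 40 → {40, 52}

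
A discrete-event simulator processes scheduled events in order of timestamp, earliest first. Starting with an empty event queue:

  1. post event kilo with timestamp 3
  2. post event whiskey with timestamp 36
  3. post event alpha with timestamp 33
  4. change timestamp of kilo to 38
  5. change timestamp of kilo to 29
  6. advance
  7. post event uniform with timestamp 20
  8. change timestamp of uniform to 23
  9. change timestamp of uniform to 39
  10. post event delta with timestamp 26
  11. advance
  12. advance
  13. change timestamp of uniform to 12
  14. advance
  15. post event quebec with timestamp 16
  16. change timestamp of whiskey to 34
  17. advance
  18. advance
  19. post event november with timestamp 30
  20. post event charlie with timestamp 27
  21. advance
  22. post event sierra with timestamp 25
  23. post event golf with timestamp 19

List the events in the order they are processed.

add kilo (timestamp 3) → {kilo:3}
add whiskey (timestamp 36) → {kilo:3, whiskey:36}
add alpha (timestamp 33) → {kilo:3, alpha:33, whiskey:36}
update kilo to timestamp 38 → {alpha:33, whiskey:36, kilo:38}
update kilo to timestamp 29 → {kilo:29, alpha:33, whiskey:36}
advance → kilo; now {alpha:33, whiskey:36}
add uniform (timestamp 20) → {uniform:20, alpha:33, whiskey:36}
update uniform to timestamp 23 → {uniform:23, alpha:33, whiskey:36}
update uniform to timestamp 39 → {alpha:33, whiskey:36, uniform:39}
add delta (timestamp 26) → {delta:26, alpha:33, whiskey:36, uniform:39}
advance → delta; now {alpha:33, whiskey:36, uniform:39}
advance → alpha; now {whiskey:36, uniform:39}
update uniform to timestamp 12 → {uniform:12, whiskey:36}
advance → uniform; now {whiskey:36}
add quebec (timestamp 16) → {quebec:16, whiskey:36}
update whiskey to timestamp 34 → {quebec:16, whiskey:34}
advance → quebec; now {whiskey:34}
advance → whiskey; now {}
add november (timestamp 30) → {november:30}
add charlie (timestamp 27) → {charlie:27, november:30}
advance → charlie; now {november:30}
add sierra (timestamp 25) → {sierra:25, november:30}
add golf (timestamp 19) → {golf:19, sierra:25, november:30}

kilo → delta → alpha → uniform → quebec → whiskey → charlie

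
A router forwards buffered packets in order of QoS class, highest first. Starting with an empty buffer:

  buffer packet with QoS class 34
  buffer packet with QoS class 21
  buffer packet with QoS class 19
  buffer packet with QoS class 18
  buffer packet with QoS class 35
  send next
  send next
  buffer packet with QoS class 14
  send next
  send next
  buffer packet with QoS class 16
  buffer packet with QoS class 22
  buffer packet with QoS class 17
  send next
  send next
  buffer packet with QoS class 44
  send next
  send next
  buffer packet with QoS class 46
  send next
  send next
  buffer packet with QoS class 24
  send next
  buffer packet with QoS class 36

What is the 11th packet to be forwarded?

insert 34 → {34}
insert 21 → {34, 21}
insert 19 → {34, 21, 19}
insert 18 → {34, 21, 19, 18}
insert 35 → {35, 34, 21, 19, 18}
send next → 35; now {34, 21, 19, 18}
send next → 34; now {21, 19, 18}
insert 14 → {21, 19, 18, 14}
send next → 21; now {19, 18, 14}
send next → 19; now {18, 14}
insert 16 → {18, 16, 14}
insert 22 → {22, 18, 16, 14}
insert 17 → {22, 18, 17, 16, 14}
send next → 22; now {18, 17, 16, 14}
send next → 18; now {17, 16, 14}
insert 44 → {44, 17, 16, 14}
send next → 44; now {17, 16, 14}
send next → 17; now {16, 14}
insert 46 → {46, 16, 14}
send next → 46; now {16, 14}
send next → 16; now {14}
insert 24 → {24, 14}
send next → 24; now {14}
insert 36 → {36, 14}

24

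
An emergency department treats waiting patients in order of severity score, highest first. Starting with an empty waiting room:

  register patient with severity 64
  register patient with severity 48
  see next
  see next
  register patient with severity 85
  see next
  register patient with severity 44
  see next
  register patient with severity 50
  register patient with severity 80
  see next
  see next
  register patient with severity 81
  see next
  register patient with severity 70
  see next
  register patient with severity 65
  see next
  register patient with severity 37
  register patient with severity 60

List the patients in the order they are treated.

64, 48, 85, 44, 80, 50, 81, 70, 65

insert 64 → {64}
insert 48 → {64, 48}
see next → 64; now {48}
see next → 48; now {}
insert 85 → {85}
see next → 85; now {}
insert 44 → {44}
see next → 44; now {}
insert 50 → {50}
insert 80 → {80, 50}
see next → 80; now {50}
see next → 50; now {}
insert 81 → {81}
see next → 81; now {}
insert 70 → {70}
see next → 70; now {}
insert 65 → {65}
see next → 65; now {}
insert 37 → {37}
insert 60 → {60, 37}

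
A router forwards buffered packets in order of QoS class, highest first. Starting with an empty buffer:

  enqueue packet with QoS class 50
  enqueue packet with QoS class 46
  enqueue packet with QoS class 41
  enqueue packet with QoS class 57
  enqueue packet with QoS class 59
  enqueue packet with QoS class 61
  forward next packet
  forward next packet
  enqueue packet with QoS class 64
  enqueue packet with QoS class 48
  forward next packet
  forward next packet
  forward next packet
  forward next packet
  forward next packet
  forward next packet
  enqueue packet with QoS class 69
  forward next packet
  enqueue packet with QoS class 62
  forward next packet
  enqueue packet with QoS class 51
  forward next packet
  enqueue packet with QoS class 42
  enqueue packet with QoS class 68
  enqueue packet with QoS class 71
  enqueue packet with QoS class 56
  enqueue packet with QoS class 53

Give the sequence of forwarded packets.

61 → 59 → 64 → 57 → 50 → 48 → 46 → 41 → 69 → 62 → 51

insert 50 → {50}
insert 46 → {50, 46}
insert 41 → {50, 46, 41}
insert 57 → {57, 50, 46, 41}
insert 59 → {59, 57, 50, 46, 41}
insert 61 → {61, 59, 57, 50, 46, 41}
forward next packet → 61; now {59, 57, 50, 46, 41}
forward next packet → 59; now {57, 50, 46, 41}
insert 64 → {64, 57, 50, 46, 41}
insert 48 → {64, 57, 50, 48, 46, 41}
forward next packet → 64; now {57, 50, 48, 46, 41}
forward next packet → 57; now {50, 48, 46, 41}
forward next packet → 50; now {48, 46, 41}
forward next packet → 48; now {46, 41}
forward next packet → 46; now {41}
forward next packet → 41; now {}
insert 69 → {69}
forward next packet → 69; now {}
insert 62 → {62}
forward next packet → 62; now {}
insert 51 → {51}
forward next packet → 51; now {}
insert 42 → {42}
insert 68 → {68, 42}
insert 71 → {71, 68, 42}
insert 56 → {71, 68, 56, 42}
insert 53 → {71, 68, 56, 53, 42}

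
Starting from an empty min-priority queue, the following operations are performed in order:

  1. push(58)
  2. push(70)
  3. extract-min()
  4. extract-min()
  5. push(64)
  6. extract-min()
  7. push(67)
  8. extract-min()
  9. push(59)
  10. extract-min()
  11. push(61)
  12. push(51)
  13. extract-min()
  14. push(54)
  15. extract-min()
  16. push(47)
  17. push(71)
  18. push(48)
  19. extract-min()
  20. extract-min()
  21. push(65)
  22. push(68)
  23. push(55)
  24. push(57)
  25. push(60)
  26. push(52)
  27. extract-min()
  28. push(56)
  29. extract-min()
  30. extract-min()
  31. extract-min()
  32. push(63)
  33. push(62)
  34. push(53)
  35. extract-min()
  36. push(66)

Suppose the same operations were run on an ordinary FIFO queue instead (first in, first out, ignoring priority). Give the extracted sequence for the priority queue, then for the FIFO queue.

insert 58 → {58}
insert 70 → {58, 70}
extract-min → 58; now {70}
extract-min → 70; now {}
insert 64 → {64}
extract-min → 64; now {}
insert 67 → {67}
extract-min → 67; now {}
insert 59 → {59}
extract-min → 59; now {}
insert 61 → {61}
insert 51 → {51, 61}
extract-min → 51; now {61}
insert 54 → {54, 61}
extract-min → 54; now {61}
insert 47 → {47, 61}
insert 71 → {47, 61, 71}
insert 48 → {47, 48, 61, 71}
extract-min → 47; now {48, 61, 71}
extract-min → 48; now {61, 71}
insert 65 → {61, 65, 71}
insert 68 → {61, 65, 68, 71}
insert 55 → {55, 61, 65, 68, 71}
insert 57 → {55, 57, 61, 65, 68, 71}
insert 60 → {55, 57, 60, 61, 65, 68, 71}
insert 52 → {52, 55, 57, 60, 61, 65, 68, 71}
extract-min → 52; now {55, 57, 60, 61, 65, 68, 71}
insert 56 → {55, 56, 57, 60, 61, 65, 68, 71}
extract-min → 55; now {56, 57, 60, 61, 65, 68, 71}
extract-min → 56; now {57, 60, 61, 65, 68, 71}
extract-min → 57; now {60, 61, 65, 68, 71}
insert 63 → {60, 61, 63, 65, 68, 71}
insert 62 → {60, 61, 62, 63, 65, 68, 71}
insert 53 → {53, 60, 61, 62, 63, 65, 68, 71}
extract-min → 53; now {60, 61, 62, 63, 65, 68, 71}
insert 66 → {60, 61, 62, 63, 65, 66, 68, 71}

priority queue: 58, 70, 64, 67, 59, 51, 54, 47, 48, 52, 55, 56, 57, 53; FIFO queue: 58, 70, 64, 67, 59, 61, 51, 54, 47, 71, 48, 65, 68, 55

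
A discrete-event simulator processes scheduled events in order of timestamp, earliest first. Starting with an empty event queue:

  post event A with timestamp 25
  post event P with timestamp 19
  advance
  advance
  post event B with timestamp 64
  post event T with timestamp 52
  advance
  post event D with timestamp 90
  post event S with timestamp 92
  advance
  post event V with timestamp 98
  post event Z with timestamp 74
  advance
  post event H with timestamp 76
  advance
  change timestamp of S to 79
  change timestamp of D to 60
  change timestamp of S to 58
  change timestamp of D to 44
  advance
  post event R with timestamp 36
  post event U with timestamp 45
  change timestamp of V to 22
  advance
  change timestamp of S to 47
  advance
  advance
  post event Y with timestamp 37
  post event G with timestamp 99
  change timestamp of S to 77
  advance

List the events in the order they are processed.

add A (timestamp 25) → {A:25}
add P (timestamp 19) → {P:19, A:25}
advance → P; now {A:25}
advance → A; now {}
add B (timestamp 64) → {B:64}
add T (timestamp 52) → {T:52, B:64}
advance → T; now {B:64}
add D (timestamp 90) → {B:64, D:90}
add S (timestamp 92) → {B:64, D:90, S:92}
advance → B; now {D:90, S:92}
add V (timestamp 98) → {D:90, S:92, V:98}
add Z (timestamp 74) → {Z:74, D:90, S:92, V:98}
advance → Z; now {D:90, S:92, V:98}
add H (timestamp 76) → {H:76, D:90, S:92, V:98}
advance → H; now {D:90, S:92, V:98}
update S to timestamp 79 → {S:79, D:90, V:98}
update D to timestamp 60 → {D:60, S:79, V:98}
update S to timestamp 58 → {S:58, D:60, V:98}
update D to timestamp 44 → {D:44, S:58, V:98}
advance → D; now {S:58, V:98}
add R (timestamp 36) → {R:36, S:58, V:98}
add U (timestamp 45) → {R:36, U:45, S:58, V:98}
update V to timestamp 22 → {V:22, R:36, U:45, S:58}
advance → V; now {R:36, U:45, S:58}
update S to timestamp 47 → {R:36, U:45, S:47}
advance → R; now {U:45, S:47}
advance → U; now {S:47}
add Y (timestamp 37) → {Y:37, S:47}
add G (timestamp 99) → {Y:37, S:47, G:99}
update S to timestamp 77 → {Y:37, S:77, G:99}
advance → Y; now {S:77, G:99}

P → A → T → B → Z → H → D → V → R → U → Y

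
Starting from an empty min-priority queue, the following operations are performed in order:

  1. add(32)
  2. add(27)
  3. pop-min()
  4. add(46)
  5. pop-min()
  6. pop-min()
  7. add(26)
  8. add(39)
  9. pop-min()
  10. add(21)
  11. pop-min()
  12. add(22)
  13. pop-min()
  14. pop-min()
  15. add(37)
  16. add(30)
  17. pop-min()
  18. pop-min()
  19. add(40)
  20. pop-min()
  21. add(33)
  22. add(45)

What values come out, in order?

insert 32 → {32}
insert 27 → {27, 32}
pop-min → 27; now {32}
insert 46 → {32, 46}
pop-min → 32; now {46}
pop-min → 46; now {}
insert 26 → {26}
insert 39 → {26, 39}
pop-min → 26; now {39}
insert 21 → {21, 39}
pop-min → 21; now {39}
insert 22 → {22, 39}
pop-min → 22; now {39}
pop-min → 39; now {}
insert 37 → {37}
insert 30 → {30, 37}
pop-min → 30; now {37}
pop-min → 37; now {}
insert 40 → {40}
pop-min → 40; now {}
insert 33 → {33}
insert 45 → {33, 45}

27, 32, 46, 26, 21, 22, 39, 30, 37, 40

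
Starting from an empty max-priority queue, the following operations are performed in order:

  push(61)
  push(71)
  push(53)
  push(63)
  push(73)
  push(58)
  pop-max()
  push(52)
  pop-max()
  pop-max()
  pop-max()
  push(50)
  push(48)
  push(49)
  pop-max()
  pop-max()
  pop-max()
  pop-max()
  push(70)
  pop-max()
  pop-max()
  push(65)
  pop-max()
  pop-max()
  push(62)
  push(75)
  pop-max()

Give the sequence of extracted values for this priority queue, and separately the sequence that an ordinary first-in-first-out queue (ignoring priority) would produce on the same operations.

priority queue: [73, 71, 63, 61, 58, 53, 52, 50, 70, 49, 65, 48, 75]; FIFO queue: 61, 71, 53, 63, 73, 58, 52, 50, 48, 49, 70, 65, 62

insert 61 → {61}
insert 71 → {71, 61}
insert 53 → {71, 61, 53}
insert 63 → {71, 63, 61, 53}
insert 73 → {73, 71, 63, 61, 53}
insert 58 → {73, 71, 63, 61, 58, 53}
pop-max → 73; now {71, 63, 61, 58, 53}
insert 52 → {71, 63, 61, 58, 53, 52}
pop-max → 71; now {63, 61, 58, 53, 52}
pop-max → 63; now {61, 58, 53, 52}
pop-max → 61; now {58, 53, 52}
insert 50 → {58, 53, 52, 50}
insert 48 → {58, 53, 52, 50, 48}
insert 49 → {58, 53, 52, 50, 49, 48}
pop-max → 58; now {53, 52, 50, 49, 48}
pop-max → 53; now {52, 50, 49, 48}
pop-max → 52; now {50, 49, 48}
pop-max → 50; now {49, 48}
insert 70 → {70, 49, 48}
pop-max → 70; now {49, 48}
pop-max → 49; now {48}
insert 65 → {65, 48}
pop-max → 65; now {48}
pop-max → 48; now {}
insert 62 → {62}
insert 75 → {75, 62}
pop-max → 75; now {62}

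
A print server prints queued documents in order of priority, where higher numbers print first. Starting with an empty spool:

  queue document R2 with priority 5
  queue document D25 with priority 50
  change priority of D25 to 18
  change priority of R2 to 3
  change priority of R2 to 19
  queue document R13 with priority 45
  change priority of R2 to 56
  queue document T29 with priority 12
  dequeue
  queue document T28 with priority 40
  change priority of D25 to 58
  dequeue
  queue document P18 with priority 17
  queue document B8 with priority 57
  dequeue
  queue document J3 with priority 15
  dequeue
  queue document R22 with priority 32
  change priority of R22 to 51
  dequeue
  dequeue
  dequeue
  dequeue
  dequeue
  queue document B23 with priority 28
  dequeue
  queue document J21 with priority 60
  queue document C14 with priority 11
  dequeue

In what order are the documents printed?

R2, D25, B8, R13, R22, T28, P18, J3, T29, B23, J21

add R2 (priority 5) → {R2:5}
add D25 (priority 50) → {D25:50, R2:5}
update D25 to priority 18 → {D25:18, R2:5}
update R2 to priority 3 → {D25:18, R2:3}
update R2 to priority 19 → {R2:19, D25:18}
add R13 (priority 45) → {R13:45, R2:19, D25:18}
update R2 to priority 56 → {R2:56, R13:45, D25:18}
add T29 (priority 12) → {R2:56, R13:45, D25:18, T29:12}
dequeue → R2; now {R13:45, D25:18, T29:12}
add T28 (priority 40) → {R13:45, T28:40, D25:18, T29:12}
update D25 to priority 58 → {D25:58, R13:45, T28:40, T29:12}
dequeue → D25; now {R13:45, T28:40, T29:12}
add P18 (priority 17) → {R13:45, T28:40, P18:17, T29:12}
add B8 (priority 57) → {B8:57, R13:45, T28:40, P18:17, T29:12}
dequeue → B8; now {R13:45, T28:40, P18:17, T29:12}
add J3 (priority 15) → {R13:45, T28:40, P18:17, J3:15, T29:12}
dequeue → R13; now {T28:40, P18:17, J3:15, T29:12}
add R22 (priority 32) → {T28:40, R22:32, P18:17, J3:15, T29:12}
update R22 to priority 51 → {R22:51, T28:40, P18:17, J3:15, T29:12}
dequeue → R22; now {T28:40, P18:17, J3:15, T29:12}
dequeue → T28; now {P18:17, J3:15, T29:12}
dequeue → P18; now {J3:15, T29:12}
dequeue → J3; now {T29:12}
dequeue → T29; now {}
add B23 (priority 28) → {B23:28}
dequeue → B23; now {}
add J21 (priority 60) → {J21:60}
add C14 (priority 11) → {J21:60, C14:11}
dequeue → J21; now {C14:11}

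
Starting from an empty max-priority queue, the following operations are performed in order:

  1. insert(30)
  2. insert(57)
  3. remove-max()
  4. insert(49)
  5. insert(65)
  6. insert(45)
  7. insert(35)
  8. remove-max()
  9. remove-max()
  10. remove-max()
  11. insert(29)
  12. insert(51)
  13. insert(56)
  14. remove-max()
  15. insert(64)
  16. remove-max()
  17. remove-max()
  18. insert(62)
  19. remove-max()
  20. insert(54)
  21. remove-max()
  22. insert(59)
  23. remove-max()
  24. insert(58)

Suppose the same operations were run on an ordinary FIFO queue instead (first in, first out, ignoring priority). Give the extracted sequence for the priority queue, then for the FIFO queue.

priority queue: 57 → 65 → 49 → 45 → 56 → 64 → 51 → 62 → 54 → 59; FIFO queue: 30, 57, 49, 65, 45, 35, 29, 51, 56, 64

insert 30 → {30}
insert 57 → {57, 30}
remove-max → 57; now {30}
insert 49 → {49, 30}
insert 65 → {65, 49, 30}
insert 45 → {65, 49, 45, 30}
insert 35 → {65, 49, 45, 35, 30}
remove-max → 65; now {49, 45, 35, 30}
remove-max → 49; now {45, 35, 30}
remove-max → 45; now {35, 30}
insert 29 → {35, 30, 29}
insert 51 → {51, 35, 30, 29}
insert 56 → {56, 51, 35, 30, 29}
remove-max → 56; now {51, 35, 30, 29}
insert 64 → {64, 51, 35, 30, 29}
remove-max → 64; now {51, 35, 30, 29}
remove-max → 51; now {35, 30, 29}
insert 62 → {62, 35, 30, 29}
remove-max → 62; now {35, 30, 29}
insert 54 → {54, 35, 30, 29}
remove-max → 54; now {35, 30, 29}
insert 59 → {59, 35, 30, 29}
remove-max → 59; now {35, 30, 29}
insert 58 → {58, 35, 30, 29}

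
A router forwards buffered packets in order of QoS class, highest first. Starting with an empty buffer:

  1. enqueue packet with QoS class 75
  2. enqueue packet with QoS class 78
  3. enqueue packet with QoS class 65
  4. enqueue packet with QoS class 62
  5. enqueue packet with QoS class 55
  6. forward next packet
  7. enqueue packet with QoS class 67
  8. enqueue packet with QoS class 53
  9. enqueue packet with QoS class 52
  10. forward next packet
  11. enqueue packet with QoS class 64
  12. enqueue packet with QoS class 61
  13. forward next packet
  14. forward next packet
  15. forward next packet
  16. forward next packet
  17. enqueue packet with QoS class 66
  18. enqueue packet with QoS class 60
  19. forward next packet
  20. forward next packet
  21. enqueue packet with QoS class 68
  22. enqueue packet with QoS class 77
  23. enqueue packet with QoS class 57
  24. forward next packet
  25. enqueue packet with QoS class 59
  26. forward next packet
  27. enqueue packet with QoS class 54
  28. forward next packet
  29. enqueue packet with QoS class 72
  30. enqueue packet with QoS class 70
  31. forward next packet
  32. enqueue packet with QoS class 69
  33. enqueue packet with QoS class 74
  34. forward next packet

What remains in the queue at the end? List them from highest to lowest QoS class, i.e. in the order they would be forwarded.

insert 75 → {75}
insert 78 → {78, 75}
insert 65 → {78, 75, 65}
insert 62 → {78, 75, 65, 62}
insert 55 → {78, 75, 65, 62, 55}
forward next packet → 78; now {75, 65, 62, 55}
insert 67 → {75, 67, 65, 62, 55}
insert 53 → {75, 67, 65, 62, 55, 53}
insert 52 → {75, 67, 65, 62, 55, 53, 52}
forward next packet → 75; now {67, 65, 62, 55, 53, 52}
insert 64 → {67, 65, 64, 62, 55, 53, 52}
insert 61 → {67, 65, 64, 62, 61, 55, 53, 52}
forward next packet → 67; now {65, 64, 62, 61, 55, 53, 52}
forward next packet → 65; now {64, 62, 61, 55, 53, 52}
forward next packet → 64; now {62, 61, 55, 53, 52}
forward next packet → 62; now {61, 55, 53, 52}
insert 66 → {66, 61, 55, 53, 52}
insert 60 → {66, 61, 60, 55, 53, 52}
forward next packet → 66; now {61, 60, 55, 53, 52}
forward next packet → 61; now {60, 55, 53, 52}
insert 68 → {68, 60, 55, 53, 52}
insert 77 → {77, 68, 60, 55, 53, 52}
insert 57 → {77, 68, 60, 57, 55, 53, 52}
forward next packet → 77; now {68, 60, 57, 55, 53, 52}
insert 59 → {68, 60, 59, 57, 55, 53, 52}
forward next packet → 68; now {60, 59, 57, 55, 53, 52}
insert 54 → {60, 59, 57, 55, 54, 53, 52}
forward next packet → 60; now {59, 57, 55, 54, 53, 52}
insert 72 → {72, 59, 57, 55, 54, 53, 52}
insert 70 → {72, 70, 59, 57, 55, 54, 53, 52}
forward next packet → 72; now {70, 59, 57, 55, 54, 53, 52}
insert 69 → {70, 69, 59, 57, 55, 54, 53, 52}
insert 74 → {74, 70, 69, 59, 57, 55, 54, 53, 52}
forward next packet → 74; now {70, 69, 59, 57, 55, 54, 53, 52}

70, 69, 59, 57, 55, 54, 53, 52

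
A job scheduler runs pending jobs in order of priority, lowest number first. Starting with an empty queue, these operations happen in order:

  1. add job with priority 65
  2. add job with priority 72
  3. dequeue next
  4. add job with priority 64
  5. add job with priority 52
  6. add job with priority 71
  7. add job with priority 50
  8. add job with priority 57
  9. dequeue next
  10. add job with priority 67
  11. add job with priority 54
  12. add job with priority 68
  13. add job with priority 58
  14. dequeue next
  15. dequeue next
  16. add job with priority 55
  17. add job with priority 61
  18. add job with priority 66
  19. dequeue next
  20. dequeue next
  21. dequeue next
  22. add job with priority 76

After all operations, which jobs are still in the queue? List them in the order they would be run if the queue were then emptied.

insert 65 → {65}
insert 72 → {65, 72}
dequeue next → 65; now {72}
insert 64 → {64, 72}
insert 52 → {52, 64, 72}
insert 71 → {52, 64, 71, 72}
insert 50 → {50, 52, 64, 71, 72}
insert 57 → {50, 52, 57, 64, 71, 72}
dequeue next → 50; now {52, 57, 64, 71, 72}
insert 67 → {52, 57, 64, 67, 71, 72}
insert 54 → {52, 54, 57, 64, 67, 71, 72}
insert 68 → {52, 54, 57, 64, 67, 68, 71, 72}
insert 58 → {52, 54, 57, 58, 64, 67, 68, 71, 72}
dequeue next → 52; now {54, 57, 58, 64, 67, 68, 71, 72}
dequeue next → 54; now {57, 58, 64, 67, 68, 71, 72}
insert 55 → {55, 57, 58, 64, 67, 68, 71, 72}
insert 61 → {55, 57, 58, 61, 64, 67, 68, 71, 72}
insert 66 → {55, 57, 58, 61, 64, 66, 67, 68, 71, 72}
dequeue next → 55; now {57, 58, 61, 64, 66, 67, 68, 71, 72}
dequeue next → 57; now {58, 61, 64, 66, 67, 68, 71, 72}
dequeue next → 58; now {61, 64, 66, 67, 68, 71, 72}
insert 76 → {61, 64, 66, 67, 68, 71, 72, 76}

61 → 64 → 66 → 67 → 68 → 71 → 72 → 76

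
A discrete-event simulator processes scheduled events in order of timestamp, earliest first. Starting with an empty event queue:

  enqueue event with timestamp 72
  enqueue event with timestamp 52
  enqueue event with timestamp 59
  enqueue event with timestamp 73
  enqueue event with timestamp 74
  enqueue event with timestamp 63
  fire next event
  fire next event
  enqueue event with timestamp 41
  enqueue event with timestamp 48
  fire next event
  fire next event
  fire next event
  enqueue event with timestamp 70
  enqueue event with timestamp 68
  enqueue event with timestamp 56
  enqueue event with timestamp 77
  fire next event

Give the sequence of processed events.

52 → 59 → 41 → 48 → 63 → 56

insert 72 → {72}
insert 52 → {52, 72}
insert 59 → {52, 59, 72}
insert 73 → {52, 59, 72, 73}
insert 74 → {52, 59, 72, 73, 74}
insert 63 → {52, 59, 63, 72, 73, 74}
fire next event → 52; now {59, 63, 72, 73, 74}
fire next event → 59; now {63, 72, 73, 74}
insert 41 → {41, 63, 72, 73, 74}
insert 48 → {41, 48, 63, 72, 73, 74}
fire next event → 41; now {48, 63, 72, 73, 74}
fire next event → 48; now {63, 72, 73, 74}
fire next event → 63; now {72, 73, 74}
insert 70 → {70, 72, 73, 74}
insert 68 → {68, 70, 72, 73, 74}
insert 56 → {56, 68, 70, 72, 73, 74}
insert 77 → {56, 68, 70, 72, 73, 74, 77}
fire next event → 56; now {68, 70, 72, 73, 74, 77}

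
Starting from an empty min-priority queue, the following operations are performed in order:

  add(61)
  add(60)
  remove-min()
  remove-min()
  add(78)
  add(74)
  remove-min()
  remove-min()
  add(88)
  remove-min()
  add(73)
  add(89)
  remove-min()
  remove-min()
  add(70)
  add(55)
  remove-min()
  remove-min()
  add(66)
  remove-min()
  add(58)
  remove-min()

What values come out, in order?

insert 61 → {61}
insert 60 → {60, 61}
remove-min → 60; now {61}
remove-min → 61; now {}
insert 78 → {78}
insert 74 → {74, 78}
remove-min → 74; now {78}
remove-min → 78; now {}
insert 88 → {88}
remove-min → 88; now {}
insert 73 → {73}
insert 89 → {73, 89}
remove-min → 73; now {89}
remove-min → 89; now {}
insert 70 → {70}
insert 55 → {55, 70}
remove-min → 55; now {70}
remove-min → 70; now {}
insert 66 → {66}
remove-min → 66; now {}
insert 58 → {58}
remove-min → 58; now {}

60 → 61 → 74 → 78 → 88 → 73 → 89 → 55 → 70 → 66 → 58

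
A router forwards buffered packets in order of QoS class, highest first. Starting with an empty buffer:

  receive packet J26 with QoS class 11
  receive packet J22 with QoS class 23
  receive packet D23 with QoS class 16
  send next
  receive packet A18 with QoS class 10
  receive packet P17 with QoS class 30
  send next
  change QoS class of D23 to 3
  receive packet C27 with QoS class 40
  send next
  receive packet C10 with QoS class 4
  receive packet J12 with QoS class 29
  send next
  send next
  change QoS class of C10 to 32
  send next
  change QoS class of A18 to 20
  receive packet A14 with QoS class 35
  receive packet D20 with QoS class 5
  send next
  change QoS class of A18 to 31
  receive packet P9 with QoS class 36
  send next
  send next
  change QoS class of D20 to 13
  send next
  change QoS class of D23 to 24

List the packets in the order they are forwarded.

add J26 (QoS class 11) → {J26:11}
add J22 (QoS class 23) → {J22:23, J26:11}
add D23 (QoS class 16) → {J22:23, D23:16, J26:11}
send next → J22; now {D23:16, J26:11}
add A18 (QoS class 10) → {D23:16, J26:11, A18:10}
add P17 (QoS class 30) → {P17:30, D23:16, J26:11, A18:10}
send next → P17; now {D23:16, J26:11, A18:10}
update D23 to QoS class 3 → {J26:11, A18:10, D23:3}
add C27 (QoS class 40) → {C27:40, J26:11, A18:10, D23:3}
send next → C27; now {J26:11, A18:10, D23:3}
add C10 (QoS class 4) → {J26:11, A18:10, C10:4, D23:3}
add J12 (QoS class 29) → {J12:29, J26:11, A18:10, C10:4, D23:3}
send next → J12; now {J26:11, A18:10, C10:4, D23:3}
send next → J26; now {A18:10, C10:4, D23:3}
update C10 to QoS class 32 → {C10:32, A18:10, D23:3}
send next → C10; now {A18:10, D23:3}
update A18 to QoS class 20 → {A18:20, D23:3}
add A14 (QoS class 35) → {A14:35, A18:20, D23:3}
add D20 (QoS class 5) → {A14:35, A18:20, D20:5, D23:3}
send next → A14; now {A18:20, D20:5, D23:3}
update A18 to QoS class 31 → {A18:31, D20:5, D23:3}
add P9 (QoS class 36) → {P9:36, A18:31, D20:5, D23:3}
send next → P9; now {A18:31, D20:5, D23:3}
send next → A18; now {D20:5, D23:3}
update D20 to QoS class 13 → {D20:13, D23:3}
send next → D20; now {D23:3}
update D23 to QoS class 24 → {D23:24}

J22 → P17 → C27 → J12 → J26 → C10 → A14 → P9 → A18 → D20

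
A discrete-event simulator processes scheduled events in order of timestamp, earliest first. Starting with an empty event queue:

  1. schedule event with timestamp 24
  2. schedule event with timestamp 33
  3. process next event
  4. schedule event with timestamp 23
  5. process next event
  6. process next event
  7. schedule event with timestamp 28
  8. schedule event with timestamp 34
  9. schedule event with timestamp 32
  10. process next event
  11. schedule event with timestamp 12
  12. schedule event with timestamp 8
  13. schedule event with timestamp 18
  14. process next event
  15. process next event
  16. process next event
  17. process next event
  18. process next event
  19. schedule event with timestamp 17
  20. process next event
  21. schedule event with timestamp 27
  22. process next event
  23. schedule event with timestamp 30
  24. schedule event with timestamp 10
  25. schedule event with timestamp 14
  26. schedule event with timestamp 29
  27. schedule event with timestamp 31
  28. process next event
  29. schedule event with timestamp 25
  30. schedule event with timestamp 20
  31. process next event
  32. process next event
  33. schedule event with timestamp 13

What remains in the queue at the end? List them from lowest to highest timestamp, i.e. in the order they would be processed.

[13, 25, 29, 30, 31]

insert 24 → {24}
insert 33 → {24, 33}
process next event → 24; now {33}
insert 23 → {23, 33}
process next event → 23; now {33}
process next event → 33; now {}
insert 28 → {28}
insert 34 → {28, 34}
insert 32 → {28, 32, 34}
process next event → 28; now {32, 34}
insert 12 → {12, 32, 34}
insert 8 → {8, 12, 32, 34}
insert 18 → {8, 12, 18, 32, 34}
process next event → 8; now {12, 18, 32, 34}
process next event → 12; now {18, 32, 34}
process next event → 18; now {32, 34}
process next event → 32; now {34}
process next event → 34; now {}
insert 17 → {17}
process next event → 17; now {}
insert 27 → {27}
process next event → 27; now {}
insert 30 → {30}
insert 10 → {10, 30}
insert 14 → {10, 14, 30}
insert 29 → {10, 14, 29, 30}
insert 31 → {10, 14, 29, 30, 31}
process next event → 10; now {14, 29, 30, 31}
insert 25 → {14, 25, 29, 30, 31}
insert 20 → {14, 20, 25, 29, 30, 31}
process next event → 14; now {20, 25, 29, 30, 31}
process next event → 20; now {25, 29, 30, 31}
insert 13 → {13, 25, 29, 30, 31}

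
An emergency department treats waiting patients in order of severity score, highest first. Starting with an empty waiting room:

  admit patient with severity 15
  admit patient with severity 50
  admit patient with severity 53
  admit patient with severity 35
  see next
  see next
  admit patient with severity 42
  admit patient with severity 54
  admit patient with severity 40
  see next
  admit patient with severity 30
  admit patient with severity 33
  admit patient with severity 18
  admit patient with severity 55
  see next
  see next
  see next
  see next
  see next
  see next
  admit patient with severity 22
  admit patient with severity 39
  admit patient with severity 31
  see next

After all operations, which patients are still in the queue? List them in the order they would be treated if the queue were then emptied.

insert 15 → {15}
insert 50 → {50, 15}
insert 53 → {53, 50, 15}
insert 35 → {53, 50, 35, 15}
see next → 53; now {50, 35, 15}
see next → 50; now {35, 15}
insert 42 → {42, 35, 15}
insert 54 → {54, 42, 35, 15}
insert 40 → {54, 42, 40, 35, 15}
see next → 54; now {42, 40, 35, 15}
insert 30 → {42, 40, 35, 30, 15}
insert 33 → {42, 40, 35, 33, 30, 15}
insert 18 → {42, 40, 35, 33, 30, 18, 15}
insert 55 → {55, 42, 40, 35, 33, 30, 18, 15}
see next → 55; now {42, 40, 35, 33, 30, 18, 15}
see next → 42; now {40, 35, 33, 30, 18, 15}
see next → 40; now {35, 33, 30, 18, 15}
see next → 35; now {33, 30, 18, 15}
see next → 33; now {30, 18, 15}
see next → 30; now {18, 15}
insert 22 → {22, 18, 15}
insert 39 → {39, 22, 18, 15}
insert 31 → {39, 31, 22, 18, 15}
see next → 39; now {31, 22, 18, 15}

[31, 22, 18, 15]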